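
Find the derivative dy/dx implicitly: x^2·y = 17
Apply d/dx to both sides, remembering that y depends on x. Each occurrence of y therefore brings in a y' = dy/dx via the chain rule.

With F(x, y) equal to the left-hand side minus the right, differentiate F term by term:
  d/dx[x^2y] = x^2·y' + 2xy
  d/dx[-17] = 0
Adding these up, d/dx[F] = 0 becomes
  (2xy) + (x^2)·y' = 0,
so isolating y',
  dy/dx = -(2xy)/(x^2) = -2y/x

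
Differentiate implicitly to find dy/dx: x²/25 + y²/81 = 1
Take d/dx of both sides. Since y is implicitly a function of x, the chain rule attaches a y' = dy/dx factor whenever we differentiate through y.

Set F(x, y) = (left side) − (right side), so the curve is F = 0. Differentiating each term of F:
  d/dx[x^2/25] = 2x/25
  d/dx[y^2/81] = 2y·y'/81
  d/dx[-1] = 0

Collecting, the y'-free part is the partial derivative in x and the y' coefficient is the partial derivative in y:
  ∂F/∂x = 2x/25
  ∂F/∂y = 2y/81

so d/dx[F(x, y(x))] = ∂F/∂x + (∂F/∂y)·y' = 0. Rearranging,
  dy/dx = -(∂F/∂x)/(∂F/∂y) = -(2x/25)/(2y/81) = -81x/(25y)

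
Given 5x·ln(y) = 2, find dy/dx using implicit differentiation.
Differentiate the relation implicitly: treat y = y(x) and apply the chain rule, so every y-derivative picks up a y' = dy/dx factor.

With everything moved to the left-hand side, differentiate term by term:
  d/dx[5x·ln(y)] = 5x·y'/y + 5ln(y)
  d/dx[-2] = 0

Separating the contributions that come from x directly and those that come through y:
  without y':      5ln(y)
  multiplying y':  5x/y

so (5ln(y)) + (5x/y)·y' = 0, and therefore
  dy/dx = -(5ln(y))/(5x/y) = -y·ln(y)/x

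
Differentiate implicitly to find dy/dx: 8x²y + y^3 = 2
Differentiate both sides with respect to x, treating y as y(x). By the chain rule, any term containing y contributes a factor of y' = dy/dx when we differentiate it.

Move every term to one side and write the relation as F(x, y) = 0. Term by term,
  d/dx[8x^2y] = 8x^2·y' + 16xy
  d/dx[y^3] = 3y^2·y'
  d/dx[-2] = 0

The pieces without y' make up ∂F/∂x and the coefficient of y' is ∂F/∂y:
  ∂F/∂x = 16xy,
  ∂F/∂y = 8x^2 + 3y^2.

Since d/dx[F] = ∂F/∂x + (∂F/∂y)·y' = 0, solve for y':
  (∂F/∂y)·y' = -∂F/∂x
  dy/dx = -(∂F/∂x)/(∂F/∂y) = -(16xy)/(8x^2 + 3y^2) = -16xy/(8x^2 + 3y^2)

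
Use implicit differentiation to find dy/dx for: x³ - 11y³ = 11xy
Apply d/dx to both sides, remembering that y depends on x. Each occurrence of y therefore brings in a y' = dy/dx via the chain rule.

With F(x, y) equal to the left-hand side minus the right, differentiate F term by term:
  d/dx[x^3] = 3x^2
  d/dx[-11xy] = -11x·y' - 11y
  d/dx[-11y^3] = -33y^2·y'
Adding these up, d/dx[F] = 0 becomes
  (3x^2 - 11y) + (-11x - 33y^2)·y' = 0,
so isolating y',
  dy/dx = -(3x^2 - 11y)/(-11x - 33y^2) = (3x^2/11 - y)/(x + 3y^2)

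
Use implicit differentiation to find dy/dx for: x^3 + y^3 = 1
Differentiate the relation implicitly: treat y = y(x) and apply the chain rule, so every y-derivative picks up a y' = dy/dx factor.

With everything moved to the left-hand side, differentiate term by term:
  d/dx[x^3] = 3x^2
  d/dx[y^3] = 3y^2·y'
  d/dx[-1] = 0

Separating the contributions that come from x directly and those that come through y:
  without y':      3x^2
  multiplying y':  3y^2

so (3x^2) + (3y^2)·y' = 0, and therefore
  dy/dx = -(3x^2)/(3y^2) = -x^2/y^2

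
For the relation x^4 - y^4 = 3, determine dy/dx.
Take d/dx of both sides. Since y is implicitly a function of x, the chain rule attaches a y' = dy/dx factor whenever we differentiate through y.

Set F(x, y) = (left side) − (right side), so the curve is F = 0. Differentiating each term of F:
  d/dx[x^4] = 4x^3
  d/dx[-y^4] = -4y^3·y'
  d/dx[-3] = 0

Collecting, the y'-free part is the partial derivative in x and the y' coefficient is the partial derivative in y:
  ∂F/∂x = 4x^3
  ∂F/∂y = -4y^3

so d/dx[F(x, y(x))] = ∂F/∂x + (∂F/∂y)·y' = 0. Rearranging,
  dy/dx = -(∂F/∂x)/(∂F/∂y) = -(4x^3)/(-4y^3) = x^3/y^3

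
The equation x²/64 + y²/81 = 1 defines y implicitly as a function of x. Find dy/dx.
Differentiate both sides with respect to x, treating y as y(x). By the chain rule, any term containing y contributes a factor of y' = dy/dx when we differentiate it.

Move every term to one side and write the relation as F(x, y) = 0. Term by term,
  d/dx[x^2/64] = x/32
  d/dx[y^2/81] = 2y·y'/81
  d/dx[-1] = 0

The pieces without y' make up ∂F/∂x and the coefficient of y' is ∂F/∂y:
  ∂F/∂x = x/32,
  ∂F/∂y = 2y/81.

Since d/dx[F] = ∂F/∂x + (∂F/∂y)·y' = 0, solve for y':
  (∂F/∂y)·y' = -∂F/∂x
  dy/dx = -(∂F/∂x)/(∂F/∂y) = -(x/32)/(2y/81) = -81x/(64y)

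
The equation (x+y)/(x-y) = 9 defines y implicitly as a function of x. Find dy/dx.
Take d/dx of both sides. Since y is implicitly a function of x, the chain rule attaches a y' = dy/dx factor whenever we differentiate through y.

Set F(x, y) = (left side) − (right side), so the curve is F = 0. Differentiating each term of F:
  d/dx[(x + y)/(x - y)] = (y' + 1)/(x - y) + (x + y)(y' - 1)/(x - y)^2
  d/dx[-9] = 0

Collecting, the y'-free part is the partial derivative in x and the y' coefficient is the partial derivative in y:
  ∂F/∂x = 1/(x - y) - (x + y)/(x - y)^2
  ∂F/∂y = 1/(x - y) + (x + y)/(x - y)^2

so d/dx[F(x, y(x))] = ∂F/∂x + (∂F/∂y)·y' = 0. Rearranging,
  dy/dx = -(∂F/∂x)/(∂F/∂y) = -(1/(x - y) - (x + y)/(x - y)^2)/(1/(x - y) + (x + y)/(x - y)^2)
        = -(-2y/(x - y)^2)/(2x/(x - y)^2) = y/x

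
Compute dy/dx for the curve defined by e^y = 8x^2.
Differentiate the relation implicitly: treat y = y(x) and apply the chain rule, so every y-derivative picks up a y' = dy/dx factor.

With everything moved to the left-hand side, differentiate term by term:
  d/dx[-8x^2] = -16x
  d/dx[e^(y)] = y'·e^(y)

Separating the contributions that come from x directly and those that come through y:
  without y':      -16x
  multiplying y':  e^(y)

so (-16x) + (e^(y))·y' = 0, and therefore
  dy/dx = -(-16x)/(e^(y)) = 16x·e^(-y)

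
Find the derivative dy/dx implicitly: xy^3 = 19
Differentiate the relation implicitly: treat y = y(x) and apply the chain rule, so every y-derivative picks up a y' = dy/dx factor.

With everything moved to the left-hand side, differentiate term by term:
  d/dx[xy^3] = 3xy^2·y' + y^3
  d/dx[-19] = 0

Separating the contributions that come from x directly and those that come through y:
  without y':      y^3
  multiplying y':  3xy^2

so (y^3) + (3xy^2)·y' = 0, and therefore
  dy/dx = -(y^3)/(3xy^2) = -y/(3x)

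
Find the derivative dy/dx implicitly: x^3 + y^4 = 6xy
Differentiate both sides with respect to x, treating y as y(x). By the chain rule, any term containing y contributes a factor of y' = dy/dx when we differentiate it.

Move every term to one side and write the relation as F(x, y) = 0. Term by term,
  d/dx[x^3] = 3x^2
  d/dx[-6xy] = -6x·y' - 6y
  d/dx[y^4] = 4y^3·y'

The pieces without y' make up ∂F/∂x and the coefficient of y' is ∂F/∂y:
  ∂F/∂x = 3x^2 - 6y,
  ∂F/∂y = -6x + 4y^3.

Since d/dx[F] = ∂F/∂x + (∂F/∂y)·y' = 0, solve for y':
  (∂F/∂y)·y' = -∂F/∂x
  dy/dx = -(∂F/∂x)/(∂F/∂y) = -(3x^2 - 6y)/(-6x + 4y^3) = 3(x^2 - 2y)/(2(3x - 2y^3))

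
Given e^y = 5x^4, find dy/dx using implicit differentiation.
Apply d/dx to both sides, remembering that y depends on x. Each occurrence of y therefore brings in a y' = dy/dx via the chain rule.

With F(x, y) equal to the left-hand side minus the right, differentiate F term by term:
  d/dx[-5x^4] = -20x^3
  d/dx[e^(y)] = y'·e^(y)
Adding these up, d/dx[F] = 0 becomes
  (-20x^3) + (e^(y))·y' = 0,
so isolating y',
  dy/dx = -(-20x^3)/(e^(y)) = 20x^3e^(-y)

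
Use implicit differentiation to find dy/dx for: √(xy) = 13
Differentiate both sides with respect to x, treating y as y(x). By the chain rule, any term containing y contributes a factor of y' = dy/dx when we differentiate it.

Move every term to one side and write the relation as F(x, y) = 0. Term by term,
  d/dx[√(xy)] = √(xy)(x·y'/2 + y/2)/(xy)
  d/dx[-13] = 0

The pieces without y' make up ∂F/∂x and the coefficient of y' is ∂F/∂y:
  ∂F/∂x = √(xy)/(2x),
  ∂F/∂y = √(xy)/(2y).

Since d/dx[F] = ∂F/∂x + (∂F/∂y)·y' = 0, solve for y':
  (∂F/∂y)·y' = -∂F/∂x
  dy/dx = -(∂F/∂x)/(∂F/∂y) = -(√(xy)/(2x))/(√(xy)/(2y)) = -y/x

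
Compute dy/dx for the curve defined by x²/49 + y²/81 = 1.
Apply d/dx to both sides, remembering that y depends on x. Each occurrence of y therefore brings in a y' = dy/dx via the chain rule.

With F(x, y) equal to the left-hand side minus the right, differentiate F term by term:
  d/dx[x^2/49] = 2x/49
  d/dx[y^2/81] = 2y·y'/81
  d/dx[-1] = 0
Adding these up, d/dx[F] = 0 becomes
  (2x/49) + (2y/81)·y' = 0,
so isolating y',
  dy/dx = -(2x/49)/(2y/81) = -81x/(49y)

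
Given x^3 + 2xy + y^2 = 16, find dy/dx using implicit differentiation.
Take d/dx of both sides. Since y is implicitly a function of x, the chain rule attaches a y' = dy/dx factor whenever we differentiate through y.

Set F(x, y) = (left side) − (right side), so the curve is F = 0. Differentiating each term of F:
  d/dx[x^3] = 3x^2
  d/dx[2xy] = 2x·y' + 2y
  d/dx[y^2] = 2y·y'
  d/dx[-16] = 0

Collecting, the y'-free part is the partial derivative in x and the y' coefficient is the partial derivative in y:
  ∂F/∂x = 3x^2 + 2y
  ∂F/∂y = 2x + 2y

so d/dx[F(x, y(x))] = ∂F/∂x + (∂F/∂y)·y' = 0. Rearranging,
  dy/dx = -(∂F/∂x)/(∂F/∂y) = -(3x^2 + 2y)/(2x + 2y) = (-3x^2/2 - y)/(x + y)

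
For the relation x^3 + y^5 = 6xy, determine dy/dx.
Differentiate the relation implicitly: treat y = y(x) and apply the chain rule, so every y-derivative picks up a y' = dy/dx factor.

With everything moved to the left-hand side, differentiate term by term:
  d/dx[x^3] = 3x^2
  d/dx[-6xy] = -6x·y' - 6y
  d/dx[y^5] = 5y^4·y'

Separating the contributions that come from x directly and those that come through y:
  without y':      3x^2 - 6y
  multiplying y':  -6x + 5y^4

so (3x^2 - 6y) + (-6x + 5y^4)·y' = 0, and therefore
  dy/dx = -(3x^2 - 6y)/(-6x + 5y^4) = 3(x^2 - 2y)/(6x - 5y^4)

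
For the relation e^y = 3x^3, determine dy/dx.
Differentiate the relation implicitly: treat y = y(x) and apply the chain rule, so every y-derivative picks up a y' = dy/dx factor.

With everything moved to the left-hand side, differentiate term by term:
  d/dx[-3x^3] = -9x^2
  d/dx[e^(y)] = y'·e^(y)

Separating the contributions that come from x directly and those that come through y:
  without y':      -9x^2
  multiplying y':  e^(y)

so (-9x^2) + (e^(y))·y' = 0, and therefore
  dy/dx = -(-9x^2)/(e^(y)) = 9x^2e^(-y)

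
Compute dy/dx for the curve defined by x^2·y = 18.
Differentiate both sides with respect to x, treating y as y(x). By the chain rule, any term containing y contributes a factor of y' = dy/dx when we differentiate it.

Move every term to one side and write the relation as F(x, y) = 0. Term by term,
  d/dx[x^2y] = x^2·y' + 2xy
  d/dx[-18] = 0

The pieces without y' make up ∂F/∂x and the coefficient of y' is ∂F/∂y:
  ∂F/∂x = 2xy,
  ∂F/∂y = x^2.

Since d/dx[F] = ∂F/∂x + (∂F/∂y)·y' = 0, solve for y':
  (∂F/∂y)·y' = -∂F/∂x
  dy/dx = -(∂F/∂x)/(∂F/∂y) = -(2xy)/(x^2) = -2y/x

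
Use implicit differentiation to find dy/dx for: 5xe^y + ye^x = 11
Differentiate both sides with respect to x, treating y as y(x). By the chain rule, any term containing y contributes a factor of y' = dy/dx when we differentiate it.

Move every term to one side and write the relation as F(x, y) = 0. Term by term,
  d/dx[5x·e^(y)] = 5x·y'·e^(y) + 5e^(y)
  d/dx[y·e^(x)] = y·e^(x) + y'·e^(x)
  d/dx[-11] = 0

The pieces without y' make up ∂F/∂x and the coefficient of y' is ∂F/∂y:
  ∂F/∂x = y·e^(x) + 5e^(y),
  ∂F/∂y = 5x·e^(y) + e^(x).

Since d/dx[F] = ∂F/∂x + (∂F/∂y)·y' = 0, solve for y':
  (∂F/∂y)·y' = -∂F/∂x
  dy/dx = -(∂F/∂x)/(∂F/∂y) = -(y·e^(x) + 5e^(y))/(5x·e^(y) + e^(x)) = (-y·e^(x) - 5e^(y))/(5x·e^(y) + e^(x))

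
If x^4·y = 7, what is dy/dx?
Take d/dx of both sides. Since y is implicitly a function of x, the chain rule attaches a y' = dy/dx factor whenever we differentiate through y.

Set F(x, y) = (left side) − (right side), so the curve is F = 0. Differentiating each term of F:
  d/dx[x^4y] = x^4·y' + 4x^3y
  d/dx[-7] = 0

Collecting, the y'-free part is the partial derivative in x and the y' coefficient is the partial derivative in y:
  ∂F/∂x = 4x^3y
  ∂F/∂y = x^4

so d/dx[F(x, y(x))] = ∂F/∂x + (∂F/∂y)·y' = 0. Rearranging,
  dy/dx = -(∂F/∂x)/(∂F/∂y) = -(4x^3y)/(x^4) = -4y/x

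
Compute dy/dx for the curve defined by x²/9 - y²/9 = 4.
Apply d/dx to both sides, remembering that y depends on x. Each occurrence of y therefore brings in a y' = dy/dx via the chain rule.

With F(x, y) equal to the left-hand side minus the right, differentiate F term by term:
  d/dx[x^2/9] = 2x/9
  d/dx[-y^2/9] = -2y·y'/9
  d/dx[-4] = 0
Adding these up, d/dx[F] = 0 becomes
  (2x/9) + (-2y/9)·y' = 0,
so isolating y',
  dy/dx = -(2x/9)/(-2y/9) = x/y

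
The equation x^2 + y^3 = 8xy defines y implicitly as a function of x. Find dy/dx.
Apply d/dx to both sides, remembering that y depends on x. Each occurrence of y therefore brings in a y' = dy/dx via the chain rule.

With F(x, y) equal to the left-hand side minus the right, differentiate F term by term:
  d/dx[x^2] = 2x
  d/dx[-8xy] = -8x·y' - 8y
  d/dx[y^3] = 3y^2·y'
Adding these up, d/dx[F] = 0 becomes
  (2x - 8y) + (-8x + 3y^2)·y' = 0,
so isolating y',
  dy/dx = -(2x - 8y)/(-8x + 3y^2) = 2(x - 4y)/(8x - 3y^2)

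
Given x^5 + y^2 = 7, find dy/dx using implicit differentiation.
Differentiate both sides with respect to x, treating y as y(x). By the chain rule, any term containing y contributes a factor of y' = dy/dx when we differentiate it.

Move every term to one side and write the relation as F(x, y) = 0. Term by term,
  d/dx[x^5] = 5x^4
  d/dx[y^2] = 2y·y'
  d/dx[-7] = 0

The pieces without y' make up ∂F/∂x and the coefficient of y' is ∂F/∂y:
  ∂F/∂x = 5x^4,
  ∂F/∂y = 2y.

Since d/dx[F] = ∂F/∂x + (∂F/∂y)·y' = 0, solve for y':
  (∂F/∂y)·y' = -∂F/∂x
  dy/dx = -(∂F/∂x)/(∂F/∂y) = -(5x^4)/(2y) = -5x^4/(2y)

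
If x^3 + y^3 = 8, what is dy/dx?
Apply d/dx to both sides, remembering that y depends on x. Each occurrence of y therefore brings in a y' = dy/dx via the chain rule.

With F(x, y) equal to the left-hand side minus the right, differentiate F term by term:
  d/dx[x^3] = 3x^2
  d/dx[y^3] = 3y^2·y'
  d/dx[-8] = 0
Adding these up, d/dx[F] = 0 becomes
  (3x^2) + (3y^2)·y' = 0,
so isolating y',
  dy/dx = -(3x^2)/(3y^2) = -x^2/y^2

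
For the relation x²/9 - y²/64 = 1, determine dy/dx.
Apply d/dx to both sides, remembering that y depends on x. Each occurrence of y therefore brings in a y' = dy/dx via the chain rule.

With F(x, y) equal to the left-hand side minus the right, differentiate F term by term:
  d/dx[x^2/9] = 2x/9
  d/dx[-y^2/64] = -y·y'/32
  d/dx[-1] = 0
Adding these up, d/dx[F] = 0 becomes
  (2x/9) + (-y/32)·y' = 0,
so isolating y',
  dy/dx = -(2x/9)/(-y/32) = 64x/(9y)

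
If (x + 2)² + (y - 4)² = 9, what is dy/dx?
Apply d/dx to both sides, remembering that y depends on x. Each occurrence of y therefore brings in a y' = dy/dx via the chain rule.

With F(x, y) equal to the left-hand side minus the right, differentiate F term by term:
  d/dx[(x + 2)^2] = 2x + 4
  d/dx[(y - 4)^2] = 2·y'(y - 4)
  d/dx[-9] = 0
Adding these up, d/dx[F] = 0 becomes
  (2x + 4) + (2y - 8)·y' = 0,
so isolating y',
  dy/dx = -(2x + 4)/(2y - 8) = (-x - 2)/(y - 4)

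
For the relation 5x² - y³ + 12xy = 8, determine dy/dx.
Differentiate the relation implicitly: treat y = y(x) and apply the chain rule, so every y-derivative picks up a y' = dy/dx factor.

With everything moved to the left-hand side, differentiate term by term:
  d/dx[5x^2] = 10x
  d/dx[12xy] = 12x·y' + 12y
  d/dx[-y^3] = -3y^2·y'
  d/dx[-8] = 0

Separating the contributions that come from x directly and those that come through y:
  without y':      10x + 12y
  multiplying y':  12x - 3y^2

so (10x + 12y) + (12x - 3y^2)·y' = 0, and therefore
  dy/dx = -(10x + 12y)/(12x - 3y^2) = 2(-5x - 6y)/(3(4x - y^2))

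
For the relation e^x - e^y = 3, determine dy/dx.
Differentiate the relation implicitly: treat y = y(x) and apply the chain rule, so every y-derivative picks up a y' = dy/dx factor.

With everything moved to the left-hand side, differentiate term by term:
  d/dx[e^(x)] = e^(x)
  d/dx[-e^(y)] = -y'·e^(y)
  d/dx[-3] = 0

Separating the contributions that come from x directly and those that come through y:
  without y':      e^(x)
  multiplying y':  -e^(y)

so (e^(x)) + (-e^(y))·y' = 0, and therefore
  dy/dx = -(e^(x))/(-e^(y)) = e^(x - y)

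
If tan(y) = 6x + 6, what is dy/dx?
Differentiate both sides with respect to x, treating y as y(x). By the chain rule, any term containing y contributes a factor of y' = dy/dx when we differentiate it.

Move every term to one side and write the relation as F(x, y) = 0. Term by term,
  d/dx[-6x] = -6
  d/dx[tan(y)] = y'(tan(y)^2 + 1)
  d/dx[-6] = 0

The pieces without y' make up ∂F/∂x and the coefficient of y' is ∂F/∂y:
  ∂F/∂x = -6,
  ∂F/∂y = tan(y)^2 + 1.

Since d/dx[F] = ∂F/∂x + (∂F/∂y)·y' = 0, solve for y':
  (∂F/∂y)·y' = -∂F/∂x
  dy/dx = -(∂F/∂x)/(∂F/∂y) = -(-6)/(tan(y)^2 + 1) = 6cos(y)^2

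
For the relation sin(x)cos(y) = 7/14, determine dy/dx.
Differentiate the relation implicitly: treat y = y(x) and apply the chain rule, so every y-derivative picks up a y' = dy/dx factor.

With everything moved to the left-hand side, differentiate term by term:
  d/dx[sin(x)·cos(y)] = -y'·sin(x)·sin(y) + cos(x)·cos(y)
  d/dx[-1/2] = 0

Separating the contributions that come from x directly and those that come through y:
  without y':      cos(x)·cos(y)
  multiplying y':  -sin(x)·sin(y)

so (cos(x)·cos(y)) + (-sin(x)·sin(y))·y' = 0, and therefore
  dy/dx = -(cos(x)·cos(y))/(-sin(x)·sin(y)) = 1/(tan(x)·tan(y))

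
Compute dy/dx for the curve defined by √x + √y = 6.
Differentiate the relation implicitly: treat y = y(x) and apply the chain rule, so every y-derivative picks up a y' = dy/dx factor.

With everything moved to the left-hand side, differentiate term by term:
  d/dx[√(x)] = 1/(2√(x))
  d/dx[√(y)] = y'/(2√(y))
  d/dx[-6] = 0

Separating the contributions that come from x directly and those that come through y:
  without y':      1/(2√(x))
  multiplying y':  1/(2√(y))

so (1/(2√(x))) + (1/(2√(y)))·y' = 0, and therefore
  dy/dx = -(1/(2√(x)))/(1/(2√(y))) = -√(y)/√(x)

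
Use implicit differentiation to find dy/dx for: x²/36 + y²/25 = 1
Differentiate both sides with respect to x, treating y as y(x). By the chain rule, any term containing y contributes a factor of y' = dy/dx when we differentiate it.

Move every term to one side and write the relation as F(x, y) = 0. Term by term,
  d/dx[x^2/36] = x/18
  d/dx[y^2/25] = 2y·y'/25
  d/dx[-1] = 0

The pieces without y' make up ∂F/∂x and the coefficient of y' is ∂F/∂y:
  ∂F/∂x = x/18,
  ∂F/∂y = 2y/25.

Since d/dx[F] = ∂F/∂x + (∂F/∂y)·y' = 0, solve for y':
  (∂F/∂y)·y' = -∂F/∂x
  dy/dx = -(∂F/∂x)/(∂F/∂y) = -(x/18)/(2y/25) = -25x/(36y)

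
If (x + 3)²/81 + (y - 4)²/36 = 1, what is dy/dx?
Take d/dx of both sides. Since y is implicitly a function of x, the chain rule attaches a y' = dy/dx factor whenever we differentiate through y.

Set F(x, y) = (left side) − (right side), so the curve is F = 0. Differentiating each term of F:
  d/dx[(x + 3)^2/81] = 2x/81 + 2/27
  d/dx[(y - 4)^2/36] = y'(y - 4)/18
  d/dx[-1] = 0

Collecting, the y'-free part is the partial derivative in x and the y' coefficient is the partial derivative in y:
  ∂F/∂x = 2x/81 + 2/27
  ∂F/∂y = y/18 - 2/9

so d/dx[F(x, y(x))] = ∂F/∂x + (∂F/∂y)·y' = 0. Rearranging,
  dy/dx = -(∂F/∂x)/(∂F/∂y) = -(2x/81 + 2/27)/(y/18 - 2/9)
        = -(2(x + 3)/81)/((y - 4)/18) = 4(-x - 3)/(9(y - 4))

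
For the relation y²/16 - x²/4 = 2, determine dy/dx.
Take d/dx of both sides. Since y is implicitly a function of x, the chain rule attaches a y' = dy/dx factor whenever we differentiate through y.

Set F(x, y) = (left side) − (right side), so the curve is F = 0. Differentiating each term of F:
  d/dx[-x^2/4] = -x/2
  d/dx[y^2/16] = y·y'/8
  d/dx[-2] = 0

Collecting, the y'-free part is the partial derivative in x and the y' coefficient is the partial derivative in y:
  ∂F/∂x = -x/2
  ∂F/∂y = y/8

so d/dx[F(x, y(x))] = ∂F/∂x + (∂F/∂y)·y' = 0. Rearranging,
  dy/dx = -(∂F/∂x)/(∂F/∂y) = -(-x/2)/(y/8) = 4x/y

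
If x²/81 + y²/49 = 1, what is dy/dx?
Take d/dx of both sides. Since y is implicitly a function of x, the chain rule attaches a y' = dy/dx factor whenever we differentiate through y.

Set F(x, y) = (left side) − (right side), so the curve is F = 0. Differentiating each term of F:
  d/dx[x^2/81] = 2x/81
  d/dx[y^2/49] = 2y·y'/49
  d/dx[-1] = 0

Collecting, the y'-free part is the partial derivative in x and the y' coefficient is the partial derivative in y:
  ∂F/∂x = 2x/81
  ∂F/∂y = 2y/49

so d/dx[F(x, y(x))] = ∂F/∂x + (∂F/∂y)·y' = 0. Rearranging,
  dy/dx = -(∂F/∂x)/(∂F/∂y) = -(2x/81)/(2y/49) = -49x/(81y)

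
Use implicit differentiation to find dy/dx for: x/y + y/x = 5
Differentiate the relation implicitly: treat y = y(x) and apply the chain rule, so every y-derivative picks up a y' = dy/dx factor.

With everything moved to the left-hand side, differentiate term by term:
  d/dx[x/y] = -x·y'/y^2 + 1/y
  d/dx[y/x] = y'/x - y/x^2
  d/dx[-5] = 0

Separating the contributions that come from x directly and those that come through y:
  without y':      1/y - y/x^2
  multiplying y':  -x/y^2 + 1/x

so (1/y - y/x^2) + (-x/y^2 + 1/x)·y' = 0, and therefore
  dy/dx = -(1/y - y/x^2)/(-x/y^2 + 1/x)
        = -((x - y)(x + y)/(x^2y))/(-(x - y)(x + y)/(xy^2)) = y/x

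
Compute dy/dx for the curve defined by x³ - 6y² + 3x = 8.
Differentiate the relation implicitly: treat y = y(x) and apply the chain rule, so every y-derivative picks up a y' = dy/dx factor.

With everything moved to the left-hand side, differentiate term by term:
  d/dx[x^3] = 3x^2
  d/dx[3x] = 3
  d/dx[-6y^2] = -12y·y'
  d/dx[-8] = 0

Separating the contributions that come from x directly and those that come through y:
  without y':      3x^2 + 3
  multiplying y':  -12y

so (3x^2 + 3) + (-12y)·y' = 0, and therefore
  dy/dx = -(3x^2 + 3)/(-12y) = (x^2 + 1)/(4y)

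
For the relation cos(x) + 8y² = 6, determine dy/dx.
Take d/dx of both sides. Since y is implicitly a function of x, the chain rule attaches a y' = dy/dx factor whenever we differentiate through y.

Set F(x, y) = (left side) − (right side), so the curve is F = 0. Differentiating each term of F:
  d/dx[8y^2] = 16y·y'
  d/dx[cos(x)] = -sin(x)
  d/dx[-6] = 0

Collecting, the y'-free part is the partial derivative in x and the y' coefficient is the partial derivative in y:
  ∂F/∂x = -sin(x)
  ∂F/∂y = 16y

so d/dx[F(x, y(x))] = ∂F/∂x + (∂F/∂y)·y' = 0. Rearranging,
  dy/dx = -(∂F/∂x)/(∂F/∂y) = -(-sin(x))/(16y) = sin(x)/(16y)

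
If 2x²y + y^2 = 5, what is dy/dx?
Differentiate both sides with respect to x, treating y as y(x). By the chain rule, any term containing y contributes a factor of y' = dy/dx when we differentiate it.

Move every term to one side and write the relation as F(x, y) = 0. Term by term,
  d/dx[2x^2y] = 2x^2·y' + 4xy
  d/dx[y^2] = 2y·y'
  d/dx[-5] = 0

The pieces without y' make up ∂F/∂x and the coefficient of y' is ∂F/∂y:
  ∂F/∂x = 4xy,
  ∂F/∂y = 2x^2 + 2y.

Since d/dx[F] = ∂F/∂x + (∂F/∂y)·y' = 0, solve for y':
  (∂F/∂y)·y' = -∂F/∂x
  dy/dx = -(∂F/∂x)/(∂F/∂y) = -(4xy)/(2x^2 + 2y) = -2xy/(x^2 + y)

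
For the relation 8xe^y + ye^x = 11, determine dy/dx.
Differentiate both sides with respect to x, treating y as y(x). By the chain rule, any term containing y contributes a factor of y' = dy/dx when we differentiate it.

Move every term to one side and write the relation as F(x, y) = 0. Term by term,
  d/dx[8x·e^(y)] = 8x·y'·e^(y) + 8e^(y)
  d/dx[y·e^(x)] = y·e^(x) + y'·e^(x)
  d/dx[-11] = 0

The pieces without y' make up ∂F/∂x and the coefficient of y' is ∂F/∂y:
  ∂F/∂x = y·e^(x) + 8e^(y),
  ∂F/∂y = 8x·e^(y) + e^(x).

Since d/dx[F] = ∂F/∂x + (∂F/∂y)·y' = 0, solve for y':
  (∂F/∂y)·y' = -∂F/∂x
  dy/dx = -(∂F/∂x)/(∂F/∂y) = -(y·e^(x) + 8e^(y))/(8x·e^(y) + e^(x)) = (-y·e^(x) - 8e^(y))/(8x·e^(y) + e^(x))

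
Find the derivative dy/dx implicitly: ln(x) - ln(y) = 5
Take d/dx of both sides. Since y is implicitly a function of x, the chain rule attaches a y' = dy/dx factor whenever we differentiate through y.

Set F(x, y) = (left side) − (right side), so the curve is F = 0. Differentiating each term of F:
  d/dx[ln(x)] = 1/x
  d/dx[-ln(y)] = -y'/y
  d/dx[-5] = 0

Collecting, the y'-free part is the partial derivative in x and the y' coefficient is the partial derivative in y:
  ∂F/∂x = 1/x
  ∂F/∂y = -1/y

so d/dx[F(x, y(x))] = ∂F/∂x + (∂F/∂y)·y' = 0. Rearranging,
  dy/dx = -(∂F/∂x)/(∂F/∂y) = -(1/x)/(-1/y) = y/x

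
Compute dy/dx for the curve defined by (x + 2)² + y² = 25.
Apply d/dx to both sides, remembering that y depends on x. Each occurrence of y therefore brings in a y' = dy/dx via the chain rule.

With F(x, y) equal to the left-hand side minus the right, differentiate F term by term:
  d/dx[y^2] = 2y·y'
  d/dx[(x + 2)^2] = 2x + 4
  d/dx[-25] = 0
Adding these up, d/dx[F] = 0 becomes
  (2x + 4) + (2y)·y' = 0,
so isolating y',
  dy/dx = -(2x + 4)/(2y) = (-x - 2)/y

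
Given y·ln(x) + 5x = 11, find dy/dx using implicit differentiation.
Apply d/dx to both sides, remembering that y depends on x. Each occurrence of y therefore brings in a y' = dy/dx via the chain rule.

With F(x, y) equal to the left-hand side minus the right, differentiate F term by term:
  d/dx[5x] = 5
  d/dx[y·ln(x)] = y'·ln(x) + y/x
  d/dx[-11] = 0
Adding these up, d/dx[F] = 0 becomes
  (5 + y/x) + (ln(x))·y' = 0,
so isolating y',
  dy/dx = -(5 + y/x)/(ln(x))
        = -((5x + y)/x)/(ln(x)) = (-5x - y)/(x·ln(x))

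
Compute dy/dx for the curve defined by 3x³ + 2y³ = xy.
Differentiate the relation implicitly: treat y = y(x) and apply the chain rule, so every y-derivative picks up a y' = dy/dx factor.

With everything moved to the left-hand side, differentiate term by term:
  d/dx[3x^3] = 9x^2
  d/dx[-xy] = -x·y' - y
  d/dx[2y^3] = 6y^2·y'

Separating the contributions that come from x directly and those that come through y:
  without y':      9x^2 - y
  multiplying y':  -x + 6y^2

so (9x^2 - y) + (-x + 6y^2)·y' = 0, and therefore
  dy/dx = -(9x^2 - y)/(-x + 6y^2) = (9x^2 - y)/(x - 6y^2)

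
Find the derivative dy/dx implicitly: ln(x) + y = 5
Take d/dx of both sides. Since y is implicitly a function of x, the chain rule attaches a y' = dy/dx factor whenever we differentiate through y.

Set F(x, y) = (left side) − (right side), so the curve is F = 0. Differentiating each term of F:
  d/dx[y] = y'
  d/dx[ln(x)] = 1/x
  d/dx[-5] = 0

Collecting, the y'-free part is the partial derivative in x and the y' coefficient is the partial derivative in y:
  ∂F/∂x = 1/x
  ∂F/∂y = 1

so d/dx[F(x, y(x))] = ∂F/∂x + (∂F/∂y)·y' = 0. Rearranging,
  dy/dx = -(∂F/∂x)/(∂F/∂y) = -(1/x)/(1) = -1/x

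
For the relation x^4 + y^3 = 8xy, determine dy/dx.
Apply d/dx to both sides, remembering that y depends on x. Each occurrence of y therefore brings in a y' = dy/dx via the chain rule.

With F(x, y) equal to the left-hand side minus the right, differentiate F term by term:
  d/dx[x^4] = 4x^3
  d/dx[-8xy] = -8x·y' - 8y
  d/dx[y^3] = 3y^2·y'
Adding these up, d/dx[F] = 0 becomes
  (4x^3 - 8y) + (-8x + 3y^2)·y' = 0,
so isolating y',
  dy/dx = -(4x^3 - 8y)/(-8x + 3y^2) = 4(x^3 - 2y)/(8x - 3y^2)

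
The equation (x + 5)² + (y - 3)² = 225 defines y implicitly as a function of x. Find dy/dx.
Apply d/dx to both sides, remembering that y depends on x. Each occurrence of y therefore brings in a y' = dy/dx via the chain rule.

With F(x, y) equal to the left-hand side minus the right, differentiate F term by term:
  d/dx[(x + 5)^2] = 2x + 10
  d/dx[(y - 3)^2] = 2·y'(y - 3)
  d/dx[-225] = 0
Adding these up, d/dx[F] = 0 becomes
  (2x + 10) + (2y - 6)·y' = 0,
so isolating y',
  dy/dx = -(2x + 10)/(2y - 6) = (-x - 5)/(y - 3)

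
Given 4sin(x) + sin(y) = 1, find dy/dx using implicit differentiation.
Apply d/dx to both sides, remembering that y depends on x. Each occurrence of y therefore brings in a y' = dy/dx via the chain rule.

With F(x, y) equal to the left-hand side minus the right, differentiate F term by term:
  d/dx[4sin(x)] = 4cos(x)
  d/dx[sin(y)] = y'·cos(y)
  d/dx[-1] = 0
Adding these up, d/dx[F] = 0 becomes
  (4cos(x)) + (cos(y))·y' = 0,
so isolating y',
  dy/dx = -(4cos(x))/(cos(y)) = -4cos(x)/cos(y)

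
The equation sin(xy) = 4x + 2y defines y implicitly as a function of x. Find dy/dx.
Take d/dx of both sides. Since y is implicitly a function of x, the chain rule attaches a y' = dy/dx factor whenever we differentiate through y.

Set F(x, y) = (left side) − (right side), so the curve is F = 0. Differentiating each term of F:
  d/dx[-4x] = -4
  d/dx[-2y] = -2·y'
  d/dx[sin(xy)] = (x·y' + y)·cos(xy)

Collecting, the y'-free part is the partial derivative in x and the y' coefficient is the partial derivative in y:
  ∂F/∂x = y·cos(xy) - 4
  ∂F/∂y = x·cos(xy) - 2

so d/dx[F(x, y(x))] = ∂F/∂x + (∂F/∂y)·y' = 0. Rearranging,
  dy/dx = -(∂F/∂x)/(∂F/∂y) = -(y·cos(xy) - 4)/(x·cos(xy) - 2) = (-y·cos(xy) + 4)/(x·cos(xy) - 2)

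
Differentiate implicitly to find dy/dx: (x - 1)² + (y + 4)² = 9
Differentiate the relation implicitly: treat y = y(x) and apply the chain rule, so every y-derivative picks up a y' = dy/dx factor.

With everything moved to the left-hand side, differentiate term by term:
  d/dx[(x - 1)^2] = 2x - 2
  d/dx[(y + 4)^2] = 2·y'(y + 4)
  d/dx[-9] = 0

Separating the contributions that come from x directly and those that come through y:
  without y':      2x - 2
  multiplying y':  2y + 8

so (2x - 2) + (2y + 8)·y' = 0, and therefore
  dy/dx = -(2x - 2)/(2y + 8) = (1 - x)/(y + 4)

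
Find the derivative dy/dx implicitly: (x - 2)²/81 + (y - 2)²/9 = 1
Differentiate the relation implicitly: treat y = y(x) and apply the chain rule, so every y-derivative picks up a y' = dy/dx factor.

With everything moved to the left-hand side, differentiate term by term:
  d/dx[(x - 2)^2/81] = 2x/81 - 4/81
  d/dx[(y - 2)^2/9] = 2·y'(y - 2)/9
  d/dx[-1] = 0

Separating the contributions that come from x directly and those that come through y:
  without y':      2x/81 - 4/81
  multiplying y':  2y/9 - 4/9

so (2x/81 - 4/81) + (2y/9 - 4/9)·y' = 0, and therefore
  dy/dx = -(2x/81 - 4/81)/(2y/9 - 4/9)
        = -(2(x - 2)/81)/(2(y - 2)/9) = (2 - x)/(9(y - 2))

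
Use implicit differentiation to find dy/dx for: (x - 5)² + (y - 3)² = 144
Differentiate both sides with respect to x, treating y as y(x). By the chain rule, any term containing y contributes a factor of y' = dy/dx when we differentiate it.

Move every term to one side and write the relation as F(x, y) = 0. Term by term,
  d/dx[(x - 5)^2] = 2x - 10
  d/dx[(y - 3)^2] = 2·y'(y - 3)
  d/dx[-144] = 0

The pieces without y' make up ∂F/∂x and the coefficient of y' is ∂F/∂y:
  ∂F/∂x = 2x - 10,
  ∂F/∂y = 2y - 6.

Since d/dx[F] = ∂F/∂x + (∂F/∂y)·y' = 0, solve for y':
  (∂F/∂y)·y' = -∂F/∂x
  dy/dx = -(∂F/∂x)/(∂F/∂y) = -(2x - 10)/(2y - 6) = (5 - x)/(y - 3)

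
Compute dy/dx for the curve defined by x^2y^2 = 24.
Differentiate the relation implicitly: treat y = y(x) and apply the chain rule, so every y-derivative picks up a y' = dy/dx factor.

With everything moved to the left-hand side, differentiate term by term:
  d/dx[x^2y^2] = 2x^2y·y' + 2xy^2
  d/dx[-24] = 0

Separating the contributions that come from x directly and those that come through y:
  without y':      2xy^2
  multiplying y':  2x^2y

so (2xy^2) + (2x^2y)·y' = 0, and therefore
  dy/dx = -(2xy^2)/(2x^2y) = -y/x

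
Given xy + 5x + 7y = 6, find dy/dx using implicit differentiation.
Differentiate both sides with respect to x, treating y as y(x). By the chain rule, any term containing y contributes a factor of y' = dy/dx when we differentiate it.

Move every term to one side and write the relation as F(x, y) = 0. Term by term,
  d/dx[xy] = x·y' + y
  d/dx[5x] = 5
  d/dx[7y] = 7·y'
  d/dx[-6] = 0

The pieces without y' make up ∂F/∂x and the coefficient of y' is ∂F/∂y:
  ∂F/∂x = y + 5,
  ∂F/∂y = x + 7.

Since d/dx[F] = ∂F/∂x + (∂F/∂y)·y' = 0, solve for y':
  (∂F/∂y)·y' = -∂F/∂x
  dy/dx = -(∂F/∂x)/(∂F/∂y) = -(y + 5)/(x + 7) = (-y - 5)/(x + 7)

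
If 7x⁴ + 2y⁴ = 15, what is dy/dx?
Apply d/dx to both sides, remembering that y depends on x. Each occurrence of y therefore brings in a y' = dy/dx via the chain rule.

With F(x, y) equal to the left-hand side minus the right, differentiate F term by term:
  d/dx[7x^4] = 28x^3
  d/dx[2y^4] = 8y^3·y'
  d/dx[-15] = 0
Adding these up, d/dx[F] = 0 becomes
  (28x^3) + (8y^3)·y' = 0,
so isolating y',
  dy/dx = -(28x^3)/(8y^3) = -7x^3/(2y^3)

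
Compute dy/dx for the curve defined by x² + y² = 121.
Differentiate the relation implicitly: treat y = y(x) and apply the chain rule, so every y-derivative picks up a y' = dy/dx factor.

With everything moved to the left-hand side, differentiate term by term:
  d/dx[x^2] = 2x
  d/dx[y^2] = 2y·y'
  d/dx[-121] = 0

Separating the contributions that come from x directly and those that come through y:
  without y':      2x
  multiplying y':  2y

so (2x) + (2y)·y' = 0, and therefore
  dy/dx = -(2x)/(2y) = -x/y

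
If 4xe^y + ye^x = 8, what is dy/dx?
Take d/dx of both sides. Since y is implicitly a function of x, the chain rule attaches a y' = dy/dx factor whenever we differentiate through y.

Set F(x, y) = (left side) − (right side), so the curve is F = 0. Differentiating each term of F:
  d/dx[4x·e^(y)] = 4x·y'·e^(y) + 4e^(y)
  d/dx[y·e^(x)] = y·e^(x) + y'·e^(x)
  d/dx[-8] = 0

Collecting, the y'-free part is the partial derivative in x and the y' coefficient is the partial derivative in y:
  ∂F/∂x = y·e^(x) + 4e^(y)
  ∂F/∂y = 4x·e^(y) + e^(x)

so d/dx[F(x, y(x))] = ∂F/∂x + (∂F/∂y)·y' = 0. Rearranging,
  dy/dx = -(∂F/∂x)/(∂F/∂y) = -(y·e^(x) + 4e^(y))/(4x·e^(y) + e^(x)) = (-y·e^(x) - 4e^(y))/(4x·e^(y) + e^(x))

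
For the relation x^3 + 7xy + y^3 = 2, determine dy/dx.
Differentiate both sides with respect to x, treating y as y(x). By the chain rule, any term containing y contributes a factor of y' = dy/dx when we differentiate it.

Move every term to one side and write the relation as F(x, y) = 0. Term by term,
  d/dx[x^3] = 3x^2
  d/dx[7xy] = 7x·y' + 7y
  d/dx[y^3] = 3y^2·y'
  d/dx[-2] = 0

The pieces without y' make up ∂F/∂x and the coefficient of y' is ∂F/∂y:
  ∂F/∂x = 3x^2 + 7y,
  ∂F/∂y = 7x + 3y^2.

Since d/dx[F] = ∂F/∂x + (∂F/∂y)·y' = 0, solve for y':
  (∂F/∂y)·y' = -∂F/∂x
  dy/dx = -(∂F/∂x)/(∂F/∂y) = -(3x^2 + 7y)/(7x + 3y^2) = (-3x^2 - 7y)/(7x + 3y^2)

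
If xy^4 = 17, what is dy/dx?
Differentiate the relation implicitly: treat y = y(x) and apply the chain rule, so every y-derivative picks up a y' = dy/dx factor.

With everything moved to the left-hand side, differentiate term by term:
  d/dx[xy^4] = 4xy^3·y' + y^4
  d/dx[-17] = 0

Separating the contributions that come from x directly and those that come through y:
  without y':      y^4
  multiplying y':  4xy^3

so (y^4) + (4xy^3)·y' = 0, and therefore
  dy/dx = -(y^4)/(4xy^3) = -y/(4x)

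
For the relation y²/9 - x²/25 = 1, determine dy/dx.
Differentiate both sides with respect to x, treating y as y(x). By the chain rule, any term containing y contributes a factor of y' = dy/dx when we differentiate it.

Move every term to one side and write the relation as F(x, y) = 0. Term by term,
  d/dx[-x^2/25] = -2x/25
  d/dx[y^2/9] = 2y·y'/9
  d/dx[-1] = 0

The pieces without y' make up ∂F/∂x and the coefficient of y' is ∂F/∂y:
  ∂F/∂x = -2x/25,
  ∂F/∂y = 2y/9.

Since d/dx[F] = ∂F/∂x + (∂F/∂y)·y' = 0, solve for y':
  (∂F/∂y)·y' = -∂F/∂x
  dy/dx = -(∂F/∂x)/(∂F/∂y) = -(-2x/25)/(2y/9) = 9x/(25y)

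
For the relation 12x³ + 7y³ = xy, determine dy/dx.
Apply d/dx to both sides, remembering that y depends on x. Each occurrence of y therefore brings in a y' = dy/dx via the chain rule.

With F(x, y) equal to the left-hand side minus the right, differentiate F term by term:
  d/dx[12x^3] = 36x^2
  d/dx[-xy] = -x·y' - y
  d/dx[7y^3] = 21y^2·y'
Adding these up, d/dx[F] = 0 becomes
  (36x^2 - y) + (-x + 21y^2)·y' = 0,
so isolating y',
  dy/dx = -(36x^2 - y)/(-x + 21y^2) = (36x^2 - y)/(x - 21y^2)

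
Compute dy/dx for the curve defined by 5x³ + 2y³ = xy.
Take d/dx of both sides. Since y is implicitly a function of x, the chain rule attaches a y' = dy/dx factor whenever we differentiate through y.

Set F(x, y) = (left side) − (right side), so the curve is F = 0. Differentiating each term of F:
  d/dx[5x^3] = 15x^2
  d/dx[-xy] = -x·y' - y
  d/dx[2y^3] = 6y^2·y'

Collecting, the y'-free part is the partial derivative in x and the y' coefficient is the partial derivative in y:
  ∂F/∂x = 15x^2 - y
  ∂F/∂y = -x + 6y^2

so d/dx[F(x, y(x))] = ∂F/∂x + (∂F/∂y)·y' = 0. Rearranging,
  dy/dx = -(∂F/∂x)/(∂F/∂y) = -(15x^2 - y)/(-x + 6y^2) = (15x^2 - y)/(x - 6y^2)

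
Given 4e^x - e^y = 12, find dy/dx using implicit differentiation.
Take d/dx of both sides. Since y is implicitly a function of x, the chain rule attaches a y' = dy/dx factor whenever we differentiate through y.

Set F(x, y) = (left side) − (right side), so the curve is F = 0. Differentiating each term of F:
  d/dx[4e^(x)] = 4e^(x)
  d/dx[-e^(y)] = -y'·e^(y)
  d/dx[-12] = 0

Collecting, the y'-free part is the partial derivative in x and the y' coefficient is the partial derivative in y:
  ∂F/∂x = 4e^(x)
  ∂F/∂y = -e^(y)

so d/dx[F(x, y(x))] = ∂F/∂x + (∂F/∂y)·y' = 0. Rearranging,
  dy/dx = -(∂F/∂x)/(∂F/∂y) = -(4e^(x))/(-e^(y)) = 4e^(x - y)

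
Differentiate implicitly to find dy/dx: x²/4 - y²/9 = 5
Differentiate the relation implicitly: treat y = y(x) and apply the chain rule, so every y-derivative picks up a y' = dy/dx factor.

With everything moved to the left-hand side, differentiate term by term:
  d/dx[x^2/4] = x/2
  d/dx[-y^2/9] = -2y·y'/9
  d/dx[-5] = 0

Separating the contributions that come from x directly and those that come through y:
  without y':      x/2
  multiplying y':  -2y/9

so (x/2) + (-2y/9)·y' = 0, and therefore
  dy/dx = -(x/2)/(-2y/9) = 9x/(4y)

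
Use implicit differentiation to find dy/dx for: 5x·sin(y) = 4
Differentiate both sides with respect to x, treating y as y(x). By the chain rule, any term containing y contributes a factor of y' = dy/dx when we differentiate it.

Move every term to one side and write the relation as F(x, y) = 0. Term by term,
  d/dx[5x·sin(y)] = 5x·y'·cos(y) + 5sin(y)
  d/dx[-4] = 0

The pieces without y' make up ∂F/∂x and the coefficient of y' is ∂F/∂y:
  ∂F/∂x = 5sin(y),
  ∂F/∂y = 5x·cos(y).

Since d/dx[F] = ∂F/∂x + (∂F/∂y)·y' = 0, solve for y':
  (∂F/∂y)·y' = -∂F/∂x
  dy/dx = -(∂F/∂x)/(∂F/∂y) = -(5sin(y))/(5x·cos(y)) = -tan(y)/x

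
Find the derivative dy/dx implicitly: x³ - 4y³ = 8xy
Apply d/dx to both sides, remembering that y depends on x. Each occurrence of y therefore brings in a y' = dy/dx via the chain rule.

With F(x, y) equal to the left-hand side minus the right, differentiate F term by term:
  d/dx[x^3] = 3x^2
  d/dx[-8xy] = -8x·y' - 8y
  d/dx[-4y^3] = -12y^2·y'
Adding these up, d/dx[F] = 0 becomes
  (3x^2 - 8y) + (-8x - 12y^2)·y' = 0,
so isolating y',
  dy/dx = -(3x^2 - 8y)/(-8x - 12y^2) = (3x^2 - 8y)/(4(2x + 3y^2))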